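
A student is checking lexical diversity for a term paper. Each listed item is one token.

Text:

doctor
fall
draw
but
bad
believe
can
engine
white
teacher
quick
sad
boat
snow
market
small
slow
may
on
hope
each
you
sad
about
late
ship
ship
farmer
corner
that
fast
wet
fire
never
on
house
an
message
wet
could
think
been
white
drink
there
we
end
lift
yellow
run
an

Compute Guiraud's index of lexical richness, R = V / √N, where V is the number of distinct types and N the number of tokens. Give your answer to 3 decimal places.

N = 51, V = 45.
√N = 7.141428
R = 45 / 7.141428 = 6.301

6.301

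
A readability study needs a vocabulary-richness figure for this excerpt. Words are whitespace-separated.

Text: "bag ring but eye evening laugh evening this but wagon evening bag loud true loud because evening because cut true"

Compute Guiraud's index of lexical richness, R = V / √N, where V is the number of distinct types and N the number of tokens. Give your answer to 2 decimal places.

N = 20, V = 12.
√N = 4.472136
R = 12 / 4.472136 = 2.68

2.68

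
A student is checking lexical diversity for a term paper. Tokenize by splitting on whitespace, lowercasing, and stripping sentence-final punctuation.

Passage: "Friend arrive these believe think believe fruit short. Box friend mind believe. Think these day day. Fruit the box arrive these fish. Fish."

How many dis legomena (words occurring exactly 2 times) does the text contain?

7

Frequencies: these:3, believe:3, friend:2, arrive:2, think:2, fruit:2, box:2, day:2, fish:2, short:1, mind:1, the:1
Words with frequency 2: arrive, box, day, fish, friend, fruit, think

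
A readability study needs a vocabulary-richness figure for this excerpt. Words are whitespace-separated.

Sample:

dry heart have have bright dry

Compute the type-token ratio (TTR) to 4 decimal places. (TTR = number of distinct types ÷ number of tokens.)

N = 6 tokens, V = 4 types.
TTR = V / N = 4 / 6 = 0.6667

0.6667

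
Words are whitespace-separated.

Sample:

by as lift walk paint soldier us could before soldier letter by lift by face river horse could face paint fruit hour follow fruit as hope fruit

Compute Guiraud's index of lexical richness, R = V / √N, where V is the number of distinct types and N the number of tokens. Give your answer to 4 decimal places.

N = 27, V = 17.
√N = 5.196152
R = 17 / 5.196152 = 3.2717

3.2717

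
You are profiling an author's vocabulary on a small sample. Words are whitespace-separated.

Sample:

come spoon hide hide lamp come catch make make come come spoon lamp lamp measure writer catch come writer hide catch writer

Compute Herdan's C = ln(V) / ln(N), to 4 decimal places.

N = 22, V = 8.
ln(V) = 2.079442, ln(N) = 3.091042
C = 2.079442 / 3.091042 = 0.6727

0.6727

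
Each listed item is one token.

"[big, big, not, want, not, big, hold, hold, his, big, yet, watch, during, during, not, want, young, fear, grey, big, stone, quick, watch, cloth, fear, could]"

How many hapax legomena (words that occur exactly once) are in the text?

8

Frequencies: big:5, not:3, want:2, hold:2, watch:2, during:2, fear:2, his:1, yet:1, young:1, grey:1, stone:1, quick:1, cloth:1, could:1
Hapax (freq=1): cloth, could, grey, his, quick, stone, yet, young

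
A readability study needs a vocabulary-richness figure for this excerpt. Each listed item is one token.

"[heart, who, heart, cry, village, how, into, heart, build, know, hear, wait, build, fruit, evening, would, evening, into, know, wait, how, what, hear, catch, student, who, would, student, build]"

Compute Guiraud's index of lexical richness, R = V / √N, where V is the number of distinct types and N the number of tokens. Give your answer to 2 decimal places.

2.97

N = 29, V = 16.
√N = 5.385165
R = 16 / 5.385165 = 2.97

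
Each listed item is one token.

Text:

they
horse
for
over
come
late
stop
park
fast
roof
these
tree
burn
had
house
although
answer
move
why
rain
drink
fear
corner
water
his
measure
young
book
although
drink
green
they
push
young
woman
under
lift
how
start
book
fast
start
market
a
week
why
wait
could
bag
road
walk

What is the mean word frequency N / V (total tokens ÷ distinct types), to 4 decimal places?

1.1860

N = 51 tokens, V = 43 types.
Mean frequency = N / V = 51 / 43 = 1.1860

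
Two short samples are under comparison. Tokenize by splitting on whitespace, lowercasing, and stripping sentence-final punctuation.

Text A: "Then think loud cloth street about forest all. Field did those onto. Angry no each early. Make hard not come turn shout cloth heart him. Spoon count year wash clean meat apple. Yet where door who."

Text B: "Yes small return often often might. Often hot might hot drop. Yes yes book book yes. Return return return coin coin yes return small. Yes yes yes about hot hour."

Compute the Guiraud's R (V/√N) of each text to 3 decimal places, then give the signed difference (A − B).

3.825

A: V=35, N=36, R=5.833
B: V=11, N=30, R=2.008
Difference = 5.833 − 2.008 = 3.825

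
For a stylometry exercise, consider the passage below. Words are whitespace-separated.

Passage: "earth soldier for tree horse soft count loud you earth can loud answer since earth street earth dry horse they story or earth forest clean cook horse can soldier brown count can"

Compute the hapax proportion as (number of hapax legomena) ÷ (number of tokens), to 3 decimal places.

0.469

Frequencies: earth:5, horse:3, can:3, soldier:2, count:2, loud:2, for:1, tree:1, soft:1, you:1, answer:1, since:1, street:1, dry:1, they:1, story:1, or:1, forest:1, clean:1, cook:1, … (1 more, each freq 1)
Hapax count = 15; token count = 32.
Ratio = 15 / 32 = 0.469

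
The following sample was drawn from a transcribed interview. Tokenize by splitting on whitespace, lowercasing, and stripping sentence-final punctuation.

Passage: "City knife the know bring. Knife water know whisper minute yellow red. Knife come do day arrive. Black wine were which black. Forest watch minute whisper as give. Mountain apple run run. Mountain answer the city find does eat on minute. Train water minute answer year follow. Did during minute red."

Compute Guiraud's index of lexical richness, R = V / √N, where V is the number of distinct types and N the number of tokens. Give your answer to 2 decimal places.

N = 51, V = 35.
√N = 7.141428
R = 35 / 7.141428 = 4.90

4.90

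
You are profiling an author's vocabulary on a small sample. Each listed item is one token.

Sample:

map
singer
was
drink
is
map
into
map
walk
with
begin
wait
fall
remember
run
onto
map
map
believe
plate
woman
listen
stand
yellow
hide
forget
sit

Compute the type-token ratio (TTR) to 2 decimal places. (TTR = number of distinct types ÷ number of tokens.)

0.85

N = 27 tokens, V = 23 types.
TTR = V / N = 23 / 27 = 0.85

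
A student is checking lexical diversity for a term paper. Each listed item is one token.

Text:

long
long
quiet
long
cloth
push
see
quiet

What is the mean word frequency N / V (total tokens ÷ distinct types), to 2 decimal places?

1.60

N = 8 tokens, V = 5 types.
Mean frequency = N / V = 8 / 5 = 1.60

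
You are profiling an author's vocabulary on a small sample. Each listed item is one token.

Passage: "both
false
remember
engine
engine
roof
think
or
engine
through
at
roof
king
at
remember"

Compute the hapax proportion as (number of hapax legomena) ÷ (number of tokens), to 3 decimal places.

Frequencies: engine:3, remember:2, roof:2, at:2, both:1, false:1, think:1, or:1, through:1, king:1
Hapax count = 6; token count = 15.
Ratio = 6 / 15 = 0.400

0.400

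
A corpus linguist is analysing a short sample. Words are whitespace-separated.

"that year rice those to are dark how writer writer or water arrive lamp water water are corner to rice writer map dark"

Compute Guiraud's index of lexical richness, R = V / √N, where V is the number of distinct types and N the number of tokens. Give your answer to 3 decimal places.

3.128

N = 23, V = 15.
√N = 4.795832
R = 15 / 4.795832 = 3.128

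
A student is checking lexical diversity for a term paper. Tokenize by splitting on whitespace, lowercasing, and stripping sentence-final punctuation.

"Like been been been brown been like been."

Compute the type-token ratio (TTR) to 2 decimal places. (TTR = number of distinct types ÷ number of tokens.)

0.38

N = 8 tokens, V = 3 types.
TTR = V / N = 3 / 8 = 0.38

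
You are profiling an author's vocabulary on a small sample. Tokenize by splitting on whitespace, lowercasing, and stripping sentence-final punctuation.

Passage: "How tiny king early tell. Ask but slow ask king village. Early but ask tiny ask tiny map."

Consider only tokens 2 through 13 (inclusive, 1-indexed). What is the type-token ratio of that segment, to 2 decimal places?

Segment tokens 2–13: tiny, king, early, tell, ask, but, slow, ask, king, village, early, but
Segment N = 12, segment V = 8.
TTR = 8 / 12 = 0.67

0.67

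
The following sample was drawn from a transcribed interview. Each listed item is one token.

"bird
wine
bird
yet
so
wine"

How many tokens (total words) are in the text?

6

Tokens: bird, wine, bird, yet, so, wine
N = 6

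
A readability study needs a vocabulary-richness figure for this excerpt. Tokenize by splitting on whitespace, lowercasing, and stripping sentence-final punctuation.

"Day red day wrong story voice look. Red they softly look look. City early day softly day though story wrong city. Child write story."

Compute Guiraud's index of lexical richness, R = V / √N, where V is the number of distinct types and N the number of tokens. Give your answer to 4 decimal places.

2.6536

N = 24, V = 13.
√N = 4.898979
R = 13 / 4.898979 = 2.6536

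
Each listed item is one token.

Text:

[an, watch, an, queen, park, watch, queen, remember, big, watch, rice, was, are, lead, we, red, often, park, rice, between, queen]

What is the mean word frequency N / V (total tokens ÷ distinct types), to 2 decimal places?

1.50

N = 21 tokens, V = 14 types.
Mean frequency = N / V = 21 / 14 = 1.50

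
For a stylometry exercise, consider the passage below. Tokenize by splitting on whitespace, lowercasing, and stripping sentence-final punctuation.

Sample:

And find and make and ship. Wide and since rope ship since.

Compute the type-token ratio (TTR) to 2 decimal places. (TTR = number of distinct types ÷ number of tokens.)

N = 12 tokens, V = 7 types.
TTR = V / N = 7 / 12 = 0.58

0.58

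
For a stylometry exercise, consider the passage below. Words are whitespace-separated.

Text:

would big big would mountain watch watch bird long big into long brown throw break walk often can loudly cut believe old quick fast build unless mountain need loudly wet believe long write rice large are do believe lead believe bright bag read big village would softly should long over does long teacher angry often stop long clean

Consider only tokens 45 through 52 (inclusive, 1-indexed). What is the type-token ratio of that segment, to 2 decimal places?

Segment tokens 45–52: village, would, softly, should, long, over, does, long
Segment N = 8, segment V = 7.
TTR = 7 / 8 = 0.88

0.88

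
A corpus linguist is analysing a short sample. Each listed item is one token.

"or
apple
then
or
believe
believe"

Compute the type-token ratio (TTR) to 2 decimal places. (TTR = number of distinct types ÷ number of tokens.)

N = 6 tokens, V = 4 types.
TTR = V / N = 4 / 6 = 0.67

0.67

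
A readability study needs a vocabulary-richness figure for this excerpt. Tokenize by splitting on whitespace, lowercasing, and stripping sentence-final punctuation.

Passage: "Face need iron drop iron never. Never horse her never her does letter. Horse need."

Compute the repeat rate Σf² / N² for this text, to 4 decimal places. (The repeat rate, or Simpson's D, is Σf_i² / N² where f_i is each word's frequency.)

0.1289

Frequencies: never:3, need:2, iron:2, horse:2, her:2, face:1, drop:1, does:1, letter:1
Σf² = 29; N² = 225
Repeat rate = 29 / 225 = 0.1289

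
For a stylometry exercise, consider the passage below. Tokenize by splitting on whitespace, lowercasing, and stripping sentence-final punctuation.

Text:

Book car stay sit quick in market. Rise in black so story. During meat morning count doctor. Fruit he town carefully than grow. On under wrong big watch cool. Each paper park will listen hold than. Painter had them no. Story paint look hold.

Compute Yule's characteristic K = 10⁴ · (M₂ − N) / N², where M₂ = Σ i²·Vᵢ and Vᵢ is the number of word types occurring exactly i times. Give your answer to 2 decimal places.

Frequencies: in:2, story:2, than:2, hold:2, book:1, car:1, stay:1, sit:1, quick:1, market:1, rise:1, black:1, so:1, during:1, meat:1, morning:1, count:1, doctor:1, fruit:1, he:1, … (20 more, each freq 1)
N = 44. Frequency spectrum: V_1=36, V_2=4
M₂ = 1²·36 + 2²·4 = 52
K = 10000 × (52 − 44) / 44² = 41.32

41.32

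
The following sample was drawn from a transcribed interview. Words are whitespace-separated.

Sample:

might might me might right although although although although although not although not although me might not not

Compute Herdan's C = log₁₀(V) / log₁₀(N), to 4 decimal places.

N = 18, V = 5.
log₁₀(V) = 0.698970, log₁₀(N) = 1.255273
C = 0.698970 / 1.255273 = 0.5568

0.5568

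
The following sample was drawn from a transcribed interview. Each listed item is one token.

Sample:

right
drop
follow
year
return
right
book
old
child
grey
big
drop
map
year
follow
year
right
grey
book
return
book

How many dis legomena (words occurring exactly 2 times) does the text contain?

4

Frequencies: right:3, year:3, book:3, drop:2, follow:2, return:2, grey:2, old:1, child:1, big:1, map:1
Words with frequency 2: drop, follow, grey, return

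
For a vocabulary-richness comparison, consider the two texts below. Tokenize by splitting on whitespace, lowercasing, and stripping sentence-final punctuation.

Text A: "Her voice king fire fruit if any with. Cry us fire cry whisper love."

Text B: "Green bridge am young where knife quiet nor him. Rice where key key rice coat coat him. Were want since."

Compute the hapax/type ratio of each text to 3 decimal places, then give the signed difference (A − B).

A: hapax=10, V=12, ratio=0.833
B: hapax=10, V=15, ratio=0.667
Difference = 0.833 − 0.667 = 0.166

0.166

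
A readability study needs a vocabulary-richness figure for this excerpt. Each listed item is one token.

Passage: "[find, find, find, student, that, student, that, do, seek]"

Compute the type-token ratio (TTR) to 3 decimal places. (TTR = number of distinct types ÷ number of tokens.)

N = 9 tokens, V = 5 types.
TTR = V / N = 5 / 9 = 0.556

0.556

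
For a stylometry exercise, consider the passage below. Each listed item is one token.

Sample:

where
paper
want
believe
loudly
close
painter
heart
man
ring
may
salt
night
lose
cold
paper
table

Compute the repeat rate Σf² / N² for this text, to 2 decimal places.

0.07

Frequencies: paper:2, where:1, want:1, believe:1, loudly:1, close:1, painter:1, heart:1, man:1, ring:1, may:1, salt:1, night:1, lose:1, cold:1, table:1
Σf² = 19; N² = 289
Repeat rate = 19 / 289 = 0.07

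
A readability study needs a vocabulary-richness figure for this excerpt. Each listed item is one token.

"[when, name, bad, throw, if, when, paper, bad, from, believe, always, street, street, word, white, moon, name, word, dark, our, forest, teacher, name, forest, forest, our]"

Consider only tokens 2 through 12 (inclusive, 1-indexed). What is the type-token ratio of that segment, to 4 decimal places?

0.9091

Segment tokens 2–12: name, bad, throw, if, when, paper, bad, from, believe, always, street
Segment N = 11, segment V = 10.
TTR = 10 / 11 = 0.9091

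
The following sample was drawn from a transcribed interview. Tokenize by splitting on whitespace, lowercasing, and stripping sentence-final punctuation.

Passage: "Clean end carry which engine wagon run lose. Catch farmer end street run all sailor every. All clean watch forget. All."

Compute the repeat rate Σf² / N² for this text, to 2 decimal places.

Frequencies: all:3, clean:2, end:2, run:2, carry:1, which:1, engine:1, wagon:1, lose:1, catch:1, farmer:1, street:1, sailor:1, every:1, watch:1, forget:1
Σf² = 33; N² = 441
Repeat rate = 33 / 441 = 0.07

0.07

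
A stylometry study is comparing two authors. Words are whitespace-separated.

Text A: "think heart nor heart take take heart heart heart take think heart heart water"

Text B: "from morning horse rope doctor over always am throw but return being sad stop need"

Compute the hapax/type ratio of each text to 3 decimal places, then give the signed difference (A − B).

-0.600

A: hapax=2, V=5, ratio=0.400
B: hapax=15, V=15, ratio=1.000
Difference = 0.400 − 1.000 = -0.600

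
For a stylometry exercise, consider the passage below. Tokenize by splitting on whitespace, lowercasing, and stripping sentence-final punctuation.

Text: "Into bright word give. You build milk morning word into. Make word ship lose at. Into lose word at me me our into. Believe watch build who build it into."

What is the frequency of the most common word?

Frequencies: into:5, word:4, build:3, lose:2, at:2, me:2, bright:1, give:1, you:1, milk:1, morning:1, make:1, ship:1, our:1, believe:1, watch:1, who:1, it:1
Most common: 'into' with frequency 5.

5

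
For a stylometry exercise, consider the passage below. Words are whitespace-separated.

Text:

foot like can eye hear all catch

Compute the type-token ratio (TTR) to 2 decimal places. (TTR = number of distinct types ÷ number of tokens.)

1.00

N = 7 tokens, V = 7 types.
TTR = V / N = 7 / 7 = 1.00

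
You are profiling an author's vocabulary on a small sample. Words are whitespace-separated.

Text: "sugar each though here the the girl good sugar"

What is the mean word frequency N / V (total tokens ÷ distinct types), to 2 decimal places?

1.29

N = 9 tokens, V = 7 types.
Mean frequency = N / V = 9 / 7 = 1.29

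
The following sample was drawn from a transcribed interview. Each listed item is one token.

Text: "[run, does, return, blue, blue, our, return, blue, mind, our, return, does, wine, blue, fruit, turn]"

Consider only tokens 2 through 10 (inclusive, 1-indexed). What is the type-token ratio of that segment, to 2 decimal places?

Segment tokens 2–10: does, return, blue, blue, our, return, blue, mind, our
Segment N = 9, segment V = 5.
TTR = 5 / 9 = 0.56

0.56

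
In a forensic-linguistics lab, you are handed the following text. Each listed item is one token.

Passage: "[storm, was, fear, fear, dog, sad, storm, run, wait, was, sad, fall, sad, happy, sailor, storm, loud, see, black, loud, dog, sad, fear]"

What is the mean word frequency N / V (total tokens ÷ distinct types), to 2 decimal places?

N = 23 tokens, V = 13 types.
Mean frequency = N / V = 23 / 13 = 1.77

1.77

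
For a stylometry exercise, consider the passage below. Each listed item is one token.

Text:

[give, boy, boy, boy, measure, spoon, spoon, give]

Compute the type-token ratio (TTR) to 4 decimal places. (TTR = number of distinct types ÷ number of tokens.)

N = 8 tokens, V = 4 types.
TTR = V / N = 4 / 8 = 0.5000

0.5000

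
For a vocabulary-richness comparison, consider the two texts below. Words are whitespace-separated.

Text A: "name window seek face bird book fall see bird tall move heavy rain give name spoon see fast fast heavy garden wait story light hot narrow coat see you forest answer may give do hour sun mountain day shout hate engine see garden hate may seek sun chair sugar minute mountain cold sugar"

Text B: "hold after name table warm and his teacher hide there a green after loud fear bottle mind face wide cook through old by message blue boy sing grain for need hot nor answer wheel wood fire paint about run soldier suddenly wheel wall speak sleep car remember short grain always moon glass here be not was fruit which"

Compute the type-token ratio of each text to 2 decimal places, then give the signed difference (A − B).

TTR(A) = 38/53 = 0.72
TTR(B) = 55/58 = 0.95
Difference = 0.72 − 0.95 = -0.23

-0.23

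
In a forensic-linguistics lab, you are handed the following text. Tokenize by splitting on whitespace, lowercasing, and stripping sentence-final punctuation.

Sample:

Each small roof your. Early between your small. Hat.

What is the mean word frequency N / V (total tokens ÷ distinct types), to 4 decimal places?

N = 9 tokens, V = 7 types.
Mean frequency = N / V = 9 / 7 = 1.2857

1.2857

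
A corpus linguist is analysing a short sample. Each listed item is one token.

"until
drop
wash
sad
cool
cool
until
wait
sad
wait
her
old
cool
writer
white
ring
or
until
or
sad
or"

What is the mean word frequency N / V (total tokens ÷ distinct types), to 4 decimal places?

N = 21 tokens, V = 12 types.
Mean frequency = N / V = 21 / 12 = 1.7500

1.7500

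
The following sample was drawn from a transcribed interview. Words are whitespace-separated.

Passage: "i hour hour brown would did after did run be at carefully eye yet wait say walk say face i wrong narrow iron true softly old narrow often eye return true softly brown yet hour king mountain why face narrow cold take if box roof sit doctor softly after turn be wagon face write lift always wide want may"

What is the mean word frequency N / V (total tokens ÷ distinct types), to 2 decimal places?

N = 59 tokens, V = 42 types.
Mean frequency = N / V = 59 / 42 = 1.40

1.40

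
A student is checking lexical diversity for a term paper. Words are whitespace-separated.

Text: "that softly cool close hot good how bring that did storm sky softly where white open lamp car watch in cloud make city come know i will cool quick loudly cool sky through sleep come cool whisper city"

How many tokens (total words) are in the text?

Tokens: that, softly, cool, close, hot, good, how, bring, that, did, storm, sky, softly, where, white, open, lamp, car, watch, in, cloud, make, city, come, know, i, will, cool, quick, loudly, cool, sky, through, sleep, come, cool, whisper, city
N = 38

38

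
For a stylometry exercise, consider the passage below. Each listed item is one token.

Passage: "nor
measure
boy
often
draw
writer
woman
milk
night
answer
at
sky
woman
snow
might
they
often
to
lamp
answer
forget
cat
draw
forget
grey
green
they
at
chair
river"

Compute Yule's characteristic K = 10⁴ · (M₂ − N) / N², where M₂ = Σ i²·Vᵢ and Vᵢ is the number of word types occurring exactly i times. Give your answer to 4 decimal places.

155.5556

Frequencies: often:2, draw:2, woman:2, answer:2, at:2, they:2, forget:2, nor:1, measure:1, boy:1, writer:1, milk:1, night:1, sky:1, snow:1, might:1, to:1, lamp:1, cat:1, grey:1, … (3 more, each freq 1)
N = 30. Frequency spectrum: V_1=16, V_2=7
M₂ = 1²·16 + 2²·7 = 44
K = 10000 × (44 − 30) / 30² = 155.5556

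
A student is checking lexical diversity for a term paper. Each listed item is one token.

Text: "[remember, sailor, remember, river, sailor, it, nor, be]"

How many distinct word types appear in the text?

6

Distinct types: {be, it, nor, remember, river, sailor}
V = 6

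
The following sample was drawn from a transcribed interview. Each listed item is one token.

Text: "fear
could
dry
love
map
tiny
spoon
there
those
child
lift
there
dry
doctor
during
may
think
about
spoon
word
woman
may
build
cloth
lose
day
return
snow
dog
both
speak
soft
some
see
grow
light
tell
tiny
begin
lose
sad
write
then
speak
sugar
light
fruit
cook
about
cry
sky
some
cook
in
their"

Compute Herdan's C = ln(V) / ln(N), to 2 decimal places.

0.94

N = 55, V = 44.
ln(V) = 3.784190, ln(N) = 4.007333
C = 3.784190 / 4.007333 = 0.94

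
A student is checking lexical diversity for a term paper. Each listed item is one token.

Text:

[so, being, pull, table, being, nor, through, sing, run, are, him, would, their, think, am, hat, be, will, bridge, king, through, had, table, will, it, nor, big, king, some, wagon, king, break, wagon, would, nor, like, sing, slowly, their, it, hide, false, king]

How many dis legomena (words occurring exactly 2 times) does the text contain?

9

Frequencies: king:4, nor:3, being:2, table:2, through:2, sing:2, would:2, their:2, will:2, it:2, wagon:2, so:1, pull:1, run:1, are:1, him:1, think:1, am:1, hat:1, be:1, … (9 more, each freq 1)
Words with frequency 2: being, it, sing, table, their, through, wagon, will, would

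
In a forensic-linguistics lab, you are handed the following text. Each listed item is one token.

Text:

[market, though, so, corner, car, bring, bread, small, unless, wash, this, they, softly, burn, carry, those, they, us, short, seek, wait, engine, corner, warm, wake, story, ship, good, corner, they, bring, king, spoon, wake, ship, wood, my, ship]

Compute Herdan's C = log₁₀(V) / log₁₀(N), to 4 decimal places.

0.9350

N = 38, V = 30.
log₁₀(V) = 1.477121, log₁₀(N) = 1.579784
C = 1.477121 / 1.579784 = 0.9350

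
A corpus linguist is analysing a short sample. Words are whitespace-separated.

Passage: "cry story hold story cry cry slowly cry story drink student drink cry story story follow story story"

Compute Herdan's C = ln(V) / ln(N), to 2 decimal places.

N = 18, V = 7.
ln(V) = 1.945910, ln(N) = 2.890372
C = 1.945910 / 2.890372 = 0.67

0.67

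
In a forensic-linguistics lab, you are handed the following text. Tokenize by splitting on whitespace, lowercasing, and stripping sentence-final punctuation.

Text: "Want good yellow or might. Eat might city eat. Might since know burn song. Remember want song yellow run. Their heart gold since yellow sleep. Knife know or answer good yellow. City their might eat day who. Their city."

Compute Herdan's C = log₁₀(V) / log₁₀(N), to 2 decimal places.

0.83

N = 39, V = 21.
log₁₀(V) = 1.322219, log₁₀(N) = 1.591065
C = 1.322219 / 1.591065 = 0.83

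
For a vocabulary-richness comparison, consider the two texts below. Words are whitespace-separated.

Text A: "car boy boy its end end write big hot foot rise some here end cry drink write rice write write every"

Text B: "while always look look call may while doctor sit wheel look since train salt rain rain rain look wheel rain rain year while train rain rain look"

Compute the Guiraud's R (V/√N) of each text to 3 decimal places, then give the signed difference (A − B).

A: V=15, N=21, R=3.273
B: V=13, N=27, R=2.502
Difference = 3.273 − 2.502 = 0.771

0.771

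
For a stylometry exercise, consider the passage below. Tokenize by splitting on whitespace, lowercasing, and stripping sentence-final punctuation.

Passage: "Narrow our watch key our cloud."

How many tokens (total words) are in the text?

Tokens: narrow, our, watch, key, our, cloud
N = 6

6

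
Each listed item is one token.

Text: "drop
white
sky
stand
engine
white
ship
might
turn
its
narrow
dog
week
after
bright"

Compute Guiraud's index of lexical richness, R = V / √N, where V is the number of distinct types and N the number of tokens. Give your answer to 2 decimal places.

N = 15, V = 14.
√N = 3.872983
R = 14 / 3.872983 = 3.61

3.61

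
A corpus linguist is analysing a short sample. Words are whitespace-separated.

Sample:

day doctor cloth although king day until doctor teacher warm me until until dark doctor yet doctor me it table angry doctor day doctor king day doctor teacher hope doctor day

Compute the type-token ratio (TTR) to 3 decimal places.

0.484

N = 31 tokens, V = 15 types.
TTR = V / N = 15 / 31 = 0.484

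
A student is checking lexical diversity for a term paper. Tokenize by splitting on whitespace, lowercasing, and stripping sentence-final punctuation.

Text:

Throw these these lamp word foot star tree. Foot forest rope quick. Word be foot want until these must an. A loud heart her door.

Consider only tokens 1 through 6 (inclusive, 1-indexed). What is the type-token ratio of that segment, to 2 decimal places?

0.83

Segment tokens 1–6: throw, these, these, lamp, word, foot
Segment N = 6, segment V = 5.
TTR = 5 / 6 = 0.83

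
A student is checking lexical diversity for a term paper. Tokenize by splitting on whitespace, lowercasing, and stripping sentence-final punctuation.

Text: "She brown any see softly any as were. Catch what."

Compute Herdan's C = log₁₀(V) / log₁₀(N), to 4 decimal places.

0.9542

N = 10, V = 9.
log₁₀(V) = 0.954243, log₁₀(N) = 1.000000
C = 0.954243 / 1.000000 = 0.9542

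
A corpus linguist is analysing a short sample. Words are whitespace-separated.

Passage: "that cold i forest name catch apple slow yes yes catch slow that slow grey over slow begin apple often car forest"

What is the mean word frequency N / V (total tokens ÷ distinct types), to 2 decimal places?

1.57

N = 22 tokens, V = 14 types.
Mean frequency = N / V = 22 / 14 = 1.57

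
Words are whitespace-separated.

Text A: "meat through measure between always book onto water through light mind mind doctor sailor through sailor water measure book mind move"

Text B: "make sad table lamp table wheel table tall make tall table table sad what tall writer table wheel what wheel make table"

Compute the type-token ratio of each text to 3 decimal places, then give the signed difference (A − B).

0.255

TTR(A) = 13/21 = 0.619
TTR(B) = 8/22 = 0.364
Difference = 0.619 − 0.364 = 0.255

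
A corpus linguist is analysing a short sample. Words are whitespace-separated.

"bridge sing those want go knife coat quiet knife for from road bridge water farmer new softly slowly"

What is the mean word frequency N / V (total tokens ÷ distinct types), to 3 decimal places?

N = 18 tokens, V = 16 types.
Mean frequency = N / V = 18 / 16 = 1.125

1.125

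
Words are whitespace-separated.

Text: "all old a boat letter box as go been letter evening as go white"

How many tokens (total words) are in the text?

Tokens: all, old, a, boat, letter, box, as, go, been, letter, evening, as, go, white
N = 14

14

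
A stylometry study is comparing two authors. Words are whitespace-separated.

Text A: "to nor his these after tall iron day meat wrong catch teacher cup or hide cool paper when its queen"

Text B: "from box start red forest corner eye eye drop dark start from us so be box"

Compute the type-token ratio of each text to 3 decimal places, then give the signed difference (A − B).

0.250

TTR(A) = 20/20 = 1.000
TTR(B) = 12/16 = 0.750
Difference = 1.000 − 0.750 = 0.250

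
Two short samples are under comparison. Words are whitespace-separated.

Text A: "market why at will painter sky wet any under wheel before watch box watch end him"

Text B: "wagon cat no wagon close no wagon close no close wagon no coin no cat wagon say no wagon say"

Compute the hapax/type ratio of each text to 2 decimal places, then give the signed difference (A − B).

A: hapax=14, V=15, ratio=0.93
B: hapax=1, V=6, ratio=0.17
Difference = 0.93 − 0.17 = 0.76

0.76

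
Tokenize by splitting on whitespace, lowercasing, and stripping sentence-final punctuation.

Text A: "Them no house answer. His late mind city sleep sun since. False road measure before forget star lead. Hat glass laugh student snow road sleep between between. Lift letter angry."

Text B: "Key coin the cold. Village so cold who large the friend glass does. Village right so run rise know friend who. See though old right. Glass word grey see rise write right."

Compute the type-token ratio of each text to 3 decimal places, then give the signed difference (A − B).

0.244

TTR(A) = 27/30 = 0.900
TTR(B) = 21/32 = 0.656
Difference = 0.900 − 0.656 = 0.244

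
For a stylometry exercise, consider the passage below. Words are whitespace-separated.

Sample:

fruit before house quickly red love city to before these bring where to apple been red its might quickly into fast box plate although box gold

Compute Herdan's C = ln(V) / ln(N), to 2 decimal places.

0.93

N = 26, V = 21.
ln(V) = 3.044522, ln(N) = 3.258097
C = 3.044522 / 3.258097 = 0.93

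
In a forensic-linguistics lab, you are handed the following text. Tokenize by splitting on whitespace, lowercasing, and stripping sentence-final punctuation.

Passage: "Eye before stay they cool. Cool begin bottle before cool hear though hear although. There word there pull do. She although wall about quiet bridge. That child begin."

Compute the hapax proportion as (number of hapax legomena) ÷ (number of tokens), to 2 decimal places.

Frequencies: cool:3, before:2, begin:2, hear:2, although:2, there:2, eye:1, stay:1, they:1, bottle:1, though:1, word:1, pull:1, do:1, she:1, wall:1, about:1, quiet:1, bridge:1, that:1, … (1 more, each freq 1)
Hapax count = 15; token count = 28.
Ratio = 15 / 28 = 0.54

0.54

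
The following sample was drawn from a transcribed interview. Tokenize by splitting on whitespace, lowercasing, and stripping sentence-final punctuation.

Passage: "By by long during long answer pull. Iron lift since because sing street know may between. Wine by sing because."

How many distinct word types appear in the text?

Distinct types: {answer, because, between, by, during, iron, know, lift, long, may, pull, since, sing, street, wine}
V = 15

15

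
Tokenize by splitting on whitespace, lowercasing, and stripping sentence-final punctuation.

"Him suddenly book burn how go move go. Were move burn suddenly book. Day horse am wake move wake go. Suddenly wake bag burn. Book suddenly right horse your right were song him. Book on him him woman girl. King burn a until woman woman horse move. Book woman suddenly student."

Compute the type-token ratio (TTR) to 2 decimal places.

0.45

N = 51 tokens, V = 23 types.
TTR = V / N = 23 / 51 = 0.45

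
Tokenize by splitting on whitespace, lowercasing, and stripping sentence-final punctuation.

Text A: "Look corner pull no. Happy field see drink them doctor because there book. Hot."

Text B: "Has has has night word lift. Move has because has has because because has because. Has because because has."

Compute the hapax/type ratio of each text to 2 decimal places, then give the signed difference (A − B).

A: hapax=14, V=14, ratio=1.00
B: hapax=4, V=6, ratio=0.67
Difference = 1.00 − 0.67 = 0.33

0.33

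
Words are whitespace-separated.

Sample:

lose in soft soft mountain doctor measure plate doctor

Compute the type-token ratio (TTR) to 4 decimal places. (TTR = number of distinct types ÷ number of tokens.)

N = 9 tokens, V = 7 types.
TTR = V / N = 7 / 9 = 0.7778

0.7778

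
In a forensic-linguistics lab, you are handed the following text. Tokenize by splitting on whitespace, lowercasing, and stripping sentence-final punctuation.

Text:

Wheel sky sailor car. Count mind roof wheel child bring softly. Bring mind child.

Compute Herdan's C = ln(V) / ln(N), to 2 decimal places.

N = 14, V = 10.
ln(V) = 2.302585, ln(N) = 2.639057
C = 2.302585 / 2.639057 = 0.87

0.87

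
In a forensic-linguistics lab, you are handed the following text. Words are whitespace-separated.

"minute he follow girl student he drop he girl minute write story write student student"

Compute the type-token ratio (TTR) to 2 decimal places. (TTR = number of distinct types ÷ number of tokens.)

0.53

N = 15 tokens, V = 8 types.
TTR = V / N = 8 / 15 = 0.53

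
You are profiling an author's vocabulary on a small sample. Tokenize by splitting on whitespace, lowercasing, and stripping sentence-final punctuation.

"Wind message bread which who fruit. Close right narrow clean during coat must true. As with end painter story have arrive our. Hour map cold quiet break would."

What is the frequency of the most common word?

1

Frequencies: wind:1, message:1, bread:1, which:1, who:1, fruit:1, close:1, right:1, narrow:1, clean:1, during:1, coat:1, must:1, true:1, as:1, with:1, end:1, painter:1, story:1, have:1, … (8 more, each freq 1)
Most common: 'wind' with frequency 1.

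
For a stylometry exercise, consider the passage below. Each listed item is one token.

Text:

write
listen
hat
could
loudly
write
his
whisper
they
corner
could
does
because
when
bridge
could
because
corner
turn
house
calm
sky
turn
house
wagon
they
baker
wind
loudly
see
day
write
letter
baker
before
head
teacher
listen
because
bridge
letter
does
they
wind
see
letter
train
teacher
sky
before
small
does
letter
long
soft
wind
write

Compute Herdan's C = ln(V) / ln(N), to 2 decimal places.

0.84

N = 57, V = 30.
ln(V) = 3.401197, ln(N) = 4.043051
C = 3.401197 / 4.043051 = 0.84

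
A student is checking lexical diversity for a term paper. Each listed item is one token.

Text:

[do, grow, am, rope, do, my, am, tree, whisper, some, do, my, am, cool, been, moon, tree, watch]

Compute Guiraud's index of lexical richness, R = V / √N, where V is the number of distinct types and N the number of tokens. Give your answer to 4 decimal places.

N = 18, V = 12.
√N = 4.242641
R = 12 / 4.242641 = 2.8284

2.8284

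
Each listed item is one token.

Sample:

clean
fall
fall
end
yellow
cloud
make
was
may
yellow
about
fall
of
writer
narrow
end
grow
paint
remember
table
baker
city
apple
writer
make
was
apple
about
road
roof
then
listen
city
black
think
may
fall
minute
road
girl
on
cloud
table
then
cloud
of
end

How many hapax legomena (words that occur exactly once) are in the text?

13

Frequencies: fall:4, end:3, cloud:3, yellow:2, make:2, was:2, may:2, about:2, of:2, writer:2, table:2, city:2, apple:2, road:2, then:2, clean:1, narrow:1, grow:1, paint:1, remember:1, … (8 more, each freq 1)
Hapax (freq=1): baker, black, clean, girl, grow, listen, minute, narrow, on, paint, remember, roof, think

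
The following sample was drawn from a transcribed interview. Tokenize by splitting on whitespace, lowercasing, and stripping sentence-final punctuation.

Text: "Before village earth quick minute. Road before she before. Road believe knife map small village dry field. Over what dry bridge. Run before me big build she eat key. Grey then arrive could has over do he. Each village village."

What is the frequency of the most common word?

Frequencies: before:4, village:4, road:2, she:2, dry:2, over:2, earth:1, quick:1, minute:1, believe:1, knife:1, map:1, small:1, field:1, what:1, bridge:1, run:1, me:1, big:1, build:1, … (10 more, each freq 1)
Most common: 'before' with frequency 4.

4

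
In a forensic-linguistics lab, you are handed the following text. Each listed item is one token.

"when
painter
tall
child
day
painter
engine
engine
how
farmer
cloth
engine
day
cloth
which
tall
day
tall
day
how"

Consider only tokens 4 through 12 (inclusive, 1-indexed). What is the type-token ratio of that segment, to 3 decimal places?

Segment tokens 4–12: child, day, painter, engine, engine, how, farmer, cloth, engine
Segment N = 9, segment V = 7.
TTR = 7 / 9 = 0.778

0.778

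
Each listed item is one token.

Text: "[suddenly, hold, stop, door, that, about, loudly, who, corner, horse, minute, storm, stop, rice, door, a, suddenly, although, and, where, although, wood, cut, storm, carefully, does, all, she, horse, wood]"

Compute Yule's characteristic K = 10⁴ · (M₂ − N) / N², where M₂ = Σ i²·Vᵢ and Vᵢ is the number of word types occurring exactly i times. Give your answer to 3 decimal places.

155.556

Frequencies: suddenly:2, stop:2, door:2, horse:2, storm:2, although:2, wood:2, hold:1, that:1, about:1, loudly:1, who:1, corner:1, minute:1, rice:1, a:1, and:1, where:1, cut:1, carefully:1, … (3 more, each freq 1)
N = 30. Frequency spectrum: V_1=16, V_2=7
M₂ = 1²·16 + 2²·7 = 44
K = 10000 × (44 − 30) / 30² = 155.556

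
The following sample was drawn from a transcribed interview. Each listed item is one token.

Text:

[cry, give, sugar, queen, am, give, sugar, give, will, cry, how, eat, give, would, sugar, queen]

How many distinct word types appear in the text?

9

Distinct types: {am, cry, eat, give, how, queen, sugar, will, would}
V = 9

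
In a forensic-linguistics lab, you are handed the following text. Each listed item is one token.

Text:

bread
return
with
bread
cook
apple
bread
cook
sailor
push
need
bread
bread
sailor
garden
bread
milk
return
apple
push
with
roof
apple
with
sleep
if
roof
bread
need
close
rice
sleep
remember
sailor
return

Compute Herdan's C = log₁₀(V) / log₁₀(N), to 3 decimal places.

0.780

N = 35, V = 16.
log₁₀(V) = 1.204120, log₁₀(N) = 1.544068
C = 1.204120 / 1.544068 = 0.780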